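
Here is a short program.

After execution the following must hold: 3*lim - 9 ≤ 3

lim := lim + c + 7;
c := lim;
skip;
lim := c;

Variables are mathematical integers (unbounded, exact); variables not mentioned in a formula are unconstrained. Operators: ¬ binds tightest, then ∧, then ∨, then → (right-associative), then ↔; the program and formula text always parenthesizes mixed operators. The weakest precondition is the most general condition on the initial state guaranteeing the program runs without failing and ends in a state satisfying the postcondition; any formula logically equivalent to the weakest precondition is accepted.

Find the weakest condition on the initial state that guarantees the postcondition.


Working backward. After the program, the postcondition 3*lim - 9 ≤ 3 must hold; in canonical form it is 3*lim ≤ 12.
Before lim := c: 3*c ≤ 12
Before skip: 3*c ≤ 12
Before c := lim: 3*lim ≤ 12
Before lim := lim + c + 7: 3*c + 3*lim ≤ -9
Answer: WP = 3*c + 3*lim ≤ -9


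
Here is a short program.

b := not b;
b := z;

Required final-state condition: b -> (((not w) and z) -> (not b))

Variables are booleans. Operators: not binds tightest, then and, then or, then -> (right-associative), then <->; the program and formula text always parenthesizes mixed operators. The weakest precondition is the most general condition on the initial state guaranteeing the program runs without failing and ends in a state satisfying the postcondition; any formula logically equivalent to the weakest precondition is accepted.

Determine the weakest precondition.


Working backward. After the program, b -> (((not w) and z) -> (not b)) must hold.
Before b := z: z -> (((not w) and z) -> (not z))
Before b := not b: z -> (((not w) and z) -> (not z))
Answer: WP = z -> (((not w) and z) -> (not z))


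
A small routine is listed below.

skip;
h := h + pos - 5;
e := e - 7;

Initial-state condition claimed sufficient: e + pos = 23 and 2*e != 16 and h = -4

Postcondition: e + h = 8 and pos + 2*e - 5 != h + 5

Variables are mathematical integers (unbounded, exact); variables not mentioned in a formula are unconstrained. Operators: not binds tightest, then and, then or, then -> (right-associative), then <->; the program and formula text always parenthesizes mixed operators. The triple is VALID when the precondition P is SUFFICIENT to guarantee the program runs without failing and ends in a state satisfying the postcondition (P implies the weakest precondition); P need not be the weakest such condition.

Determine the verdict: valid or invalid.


Working backward. After the program, the postcondition e + h = 8 and pos + 2*e - 5 != h + 5 must hold; in canonical form it is e + h = 8 and 2*e + pos != h + 10.
Before e := e - 7: e + h = 15 and 2*e + pos != h + 24
Before h := h + pos - 5: e + h + pos = 20 and 2*e != h + 19
Before skip: e + h + pos = 20 and 2*e != h + 19
The weakest precondition is e + h + pos = 20 and 2*e != h + 19.
Check whether e + pos = 23 and 2*e != 16 and h = -4 implies it.
Countermodel: at the initial state e = 7, h = -4, pos = 16, the precondition holds but the weakest precondition fails.
Answer: invalid


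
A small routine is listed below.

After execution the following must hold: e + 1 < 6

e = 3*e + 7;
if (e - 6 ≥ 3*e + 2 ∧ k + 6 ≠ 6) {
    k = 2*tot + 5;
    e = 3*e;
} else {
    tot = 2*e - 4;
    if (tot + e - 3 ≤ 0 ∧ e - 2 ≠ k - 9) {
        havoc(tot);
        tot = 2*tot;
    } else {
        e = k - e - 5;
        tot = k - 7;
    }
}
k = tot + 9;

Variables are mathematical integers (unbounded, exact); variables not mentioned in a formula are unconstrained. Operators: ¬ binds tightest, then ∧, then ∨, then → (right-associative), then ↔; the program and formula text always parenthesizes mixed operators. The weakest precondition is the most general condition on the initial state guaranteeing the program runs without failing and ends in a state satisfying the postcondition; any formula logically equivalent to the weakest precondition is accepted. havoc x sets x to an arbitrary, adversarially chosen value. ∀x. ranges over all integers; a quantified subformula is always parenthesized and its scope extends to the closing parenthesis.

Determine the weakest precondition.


Working backward. After the program, the postcondition e + 1 < 6 must hold; in canonical form it is e < 5.
Before k := tot + 9: e < 5
Then branch requires 3*e < 5; else branch requires ((3*e ≤ 7 ∧ e ≠ k - 7) → e < 5) ∧ ((¬(3*e ≤ 7 ∧ e ≠ k - 7)) → k < e + 10).
Before the if: ((2*e ≤ -8 ∧ k ≠ 0) → 3*e < 5) ∧ ((¬(2*e ≤ -8 ∧ k ≠ 0)) → (((3*e ≤ 7 ∧ e ≠ k - 7) → e < 5) ∧ ((¬(3*e ≤ 7 ∧ e ≠ k - 7)) → k < e + 10)))
Before e := 3*e + 7: ((6*e ≤ -22 ∧ k ≠ 0) → 9*e < -16) ∧ ((¬(6*e ≤ -22 ∧ k ≠ 0)) → (((9*e ≤ -14 ∧ 3*e ≠ k - 14) → 3*e < -2) ∧ ((¬(9*e ≤ -14 ∧ 3*e ≠ k - 14)) → k < 3*e + 17)))
Answer: WP = ((6*e ≤ -22 ∧ k ≠ 0) → 9*e < -16) ∧ ((¬(6*e ≤ -22 ∧ k ≠ 0)) → (((9*e ≤ -14 ∧ 3*e ≠ k - 14) → 3*e < -2) ∧ ((¬(9*e ≤ -14 ∧ 3*e ≠ k - 14)) → k < 3*e + 17)))


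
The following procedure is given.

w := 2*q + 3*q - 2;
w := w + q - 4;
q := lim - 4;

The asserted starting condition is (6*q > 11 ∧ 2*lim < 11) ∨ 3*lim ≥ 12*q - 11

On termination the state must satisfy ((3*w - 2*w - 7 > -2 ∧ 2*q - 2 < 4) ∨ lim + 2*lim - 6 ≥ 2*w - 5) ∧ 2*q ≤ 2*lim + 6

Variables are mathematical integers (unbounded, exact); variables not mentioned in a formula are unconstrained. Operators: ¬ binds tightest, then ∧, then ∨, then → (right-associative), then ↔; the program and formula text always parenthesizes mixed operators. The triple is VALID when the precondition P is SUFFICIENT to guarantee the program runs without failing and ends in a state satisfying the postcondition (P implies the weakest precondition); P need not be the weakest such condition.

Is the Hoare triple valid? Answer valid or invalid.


Working backward. After the program, the postcondition ((3*w - 2*w - 7 > -2 ∧ 2*q - 2 < 4) ∨ lim + 2*lim - 6 ≥ 2*w - 5) ∧ 2*q ≤ 2*lim + 6 must hold; in canonical form it is ((w > 5 ∧ 2*q < 6) ∨ 3*lim ≥ 2*w + 1) ∧ 2*q ≤ 2*lim + 6.
Before q := lim - 4: (w > 5 ∧ 2*lim < 14) ∨ 3*lim ≥ 2*w + 1
Before w := w + q - 4: (q + w > 9 ∧ 2*lim < 14) ∨ 3*lim ≥ 2*q + 2*w - 7
Before w := 2*q + 3*q - 2: (6*q > 11 ∧ 2*lim < 14) ∨ 3*lim ≥ 12*q - 11
The weakest precondition is (6*q > 11 ∧ 2*lim < 14) ∨ 3*lim ≥ 12*q - 11.
Check whether (6*q > 11 ∧ 2*lim < 11) ∨ 3*lim ≥ 12*q - 11 implies it.
Every state satisfying the precondition satisfies the weakest precondition: the implication holds.
Answer: valid


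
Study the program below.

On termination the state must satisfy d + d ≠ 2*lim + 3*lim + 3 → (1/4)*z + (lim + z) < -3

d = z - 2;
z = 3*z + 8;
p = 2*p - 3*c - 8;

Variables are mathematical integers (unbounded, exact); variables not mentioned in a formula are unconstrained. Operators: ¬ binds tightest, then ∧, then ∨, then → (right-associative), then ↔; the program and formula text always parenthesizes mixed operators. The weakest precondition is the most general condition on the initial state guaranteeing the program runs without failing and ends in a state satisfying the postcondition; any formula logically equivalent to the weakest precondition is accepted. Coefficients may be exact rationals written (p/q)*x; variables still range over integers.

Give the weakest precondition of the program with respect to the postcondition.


Working backward. After the program, the postcondition d + d ≠ 2*lim + 3*lim + 3 → (1/4)*z + (lim + z) < -3 must hold; in canonical form it is 2*d ≠ 5*lim + 3 → lim + (5/4)*z < -3.
Before p := 2*p - 3*c - 8: 2*d ≠ 5*lim + 3 → lim + (5/4)*z < -3
Before z := 3*z + 8: 2*d ≠ 5*lim + 3 → lim + (15/4)*z < -13
Before d := z - 2: 2*z ≠ 5*lim + 7 → lim + (15/4)*z < -13
Answer: WP = 2*z ≠ 5*lim + 7 → lim + (15/4)*z < -13


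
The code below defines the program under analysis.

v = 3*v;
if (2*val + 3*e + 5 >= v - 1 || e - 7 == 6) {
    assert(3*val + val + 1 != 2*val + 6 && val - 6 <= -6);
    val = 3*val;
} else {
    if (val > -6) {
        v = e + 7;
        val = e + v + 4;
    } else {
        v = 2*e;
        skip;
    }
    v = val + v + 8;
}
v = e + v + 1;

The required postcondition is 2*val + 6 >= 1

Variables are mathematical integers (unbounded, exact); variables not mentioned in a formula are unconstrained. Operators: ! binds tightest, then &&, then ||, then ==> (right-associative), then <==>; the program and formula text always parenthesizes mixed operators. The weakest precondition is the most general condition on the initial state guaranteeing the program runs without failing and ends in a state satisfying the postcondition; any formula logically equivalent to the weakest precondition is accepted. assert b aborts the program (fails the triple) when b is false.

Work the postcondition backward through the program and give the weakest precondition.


Working backward. After the program, the postcondition 2*val + 6 >= 1 must hold; in canonical form it is 2*val >= -5.
Before v := e + v + 1: 2*val >= -5
Then branch requires 2*val != 5 && val <= 0 && 6*val >= -5; else branch requires (val > -6 ==> 4*e >= -27) && ((!(val > -6)) ==> 2*val >= -5).
Before the if: ((3*e + 2*val >= v - 6 || e == 13) ==> (2*val != 5 && val <= 0 && 6*val >= -5)) && ((!(3*e + 2*val >= v - 6 || e == 13)) ==> ((val > -6 ==> 4*e >= -27) && ((!(val > -6)) ==> 2*val >= -5)))
Before v := 3*v: ((3*e + 2*val >= 3*v - 6 || e == 13) ==> (2*val != 5 && val <= 0 && 6*val >= -5)) && ((!(3*e + 2*val >= 3*v - 6 || e == 13)) ==> ((val > -6 ==> 4*e >= -27) && ((!(val > -6)) ==> 2*val >= -5)))
Answer: WP = ((3*e + 2*val >= 3*v - 6 || e == 13) ==> (2*val != 5 && val <= 0 && 6*val >= -5)) && ((!(3*e + 2*val >= 3*v - 6 || e == 13)) ==> ((val > -6 ==> 4*e >= -27) && ((!(val > -6)) ==> 2*val >= -5)))


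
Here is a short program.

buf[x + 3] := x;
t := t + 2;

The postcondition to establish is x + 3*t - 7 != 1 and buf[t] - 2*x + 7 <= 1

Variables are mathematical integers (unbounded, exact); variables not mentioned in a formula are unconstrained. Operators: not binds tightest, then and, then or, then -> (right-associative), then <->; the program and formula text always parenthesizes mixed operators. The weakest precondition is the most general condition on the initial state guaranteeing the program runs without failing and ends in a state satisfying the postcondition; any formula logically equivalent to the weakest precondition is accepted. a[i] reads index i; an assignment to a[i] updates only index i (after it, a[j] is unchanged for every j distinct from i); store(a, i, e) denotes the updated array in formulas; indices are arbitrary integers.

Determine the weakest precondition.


Working backward. After the program, the postcondition x + 3*t - 7 != 1 and buf[t] - 2*x + 7 <= 1 must hold; in canonical form it is 3*t + x != 8 and buf[t] <= 2*x - 6.
Before t := t + 2: 3*t + x != 2 and buf[t + 2] <= 2*x - 6
Before buf[x + 3] := x: 3*t + x != 2 and store(buf, x + 3, x)[t + 2] <= 2*x - 6
Answer: WP = 3*t + x != 2 and store(buf, x + 3, x)[t + 2] <= 2*x - 6


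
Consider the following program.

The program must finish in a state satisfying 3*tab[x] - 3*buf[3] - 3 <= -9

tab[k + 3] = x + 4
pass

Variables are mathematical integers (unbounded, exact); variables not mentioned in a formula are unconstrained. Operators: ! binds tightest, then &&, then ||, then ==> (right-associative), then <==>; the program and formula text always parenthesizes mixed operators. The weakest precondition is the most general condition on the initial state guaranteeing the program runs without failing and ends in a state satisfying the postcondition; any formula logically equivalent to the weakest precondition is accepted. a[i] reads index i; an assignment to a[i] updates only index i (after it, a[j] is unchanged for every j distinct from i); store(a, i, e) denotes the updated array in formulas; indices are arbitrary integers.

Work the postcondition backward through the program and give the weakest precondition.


Working backward. After the program, the postcondition 3*tab[x] - 3*buf[3] - 3 <= -9 must hold; in canonical form it is 3*tab[x] <= 3*buf[3] - 6.
Before skip: 3*tab[x] <= 3*buf[3] - 6
Before tab[k + 3] := x + 4: 3*store(tab, k + 3, x + 4)[x] <= 3*buf[3] - 6
Answer: WP = 3*store(tab, k + 3, x + 4)[x] <= 3*buf[3] - 6


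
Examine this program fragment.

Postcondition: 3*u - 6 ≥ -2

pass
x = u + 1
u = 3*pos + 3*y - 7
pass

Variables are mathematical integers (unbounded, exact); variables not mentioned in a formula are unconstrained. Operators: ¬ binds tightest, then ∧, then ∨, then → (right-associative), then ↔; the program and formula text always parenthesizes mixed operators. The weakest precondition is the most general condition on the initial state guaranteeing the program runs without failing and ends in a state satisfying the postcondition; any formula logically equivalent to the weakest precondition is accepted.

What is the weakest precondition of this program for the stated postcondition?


Working backward. After the program, the postcondition 3*u - 6 ≥ -2 must hold; in canonical form it is 3*u ≥ 4.
Before skip: 3*u ≥ 4
Before u := 3*pos + 3*y - 7: 9*pos + 9*y ≥ 25
Before x := u + 1: 9*pos + 9*y ≥ 25
Before skip: 9*pos + 9*y ≥ 25
Answer: WP = 9*pos + 9*y ≥ 25


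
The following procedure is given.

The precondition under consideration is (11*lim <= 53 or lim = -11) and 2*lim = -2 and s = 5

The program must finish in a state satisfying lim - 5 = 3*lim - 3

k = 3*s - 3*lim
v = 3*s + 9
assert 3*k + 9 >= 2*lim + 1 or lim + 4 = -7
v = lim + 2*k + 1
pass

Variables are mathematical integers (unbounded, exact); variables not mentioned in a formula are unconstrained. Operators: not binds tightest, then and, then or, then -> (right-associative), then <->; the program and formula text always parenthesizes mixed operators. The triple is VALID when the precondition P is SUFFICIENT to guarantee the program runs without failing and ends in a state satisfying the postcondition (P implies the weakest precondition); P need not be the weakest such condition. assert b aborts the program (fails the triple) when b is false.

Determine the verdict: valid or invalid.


Working backward. After the program, the postcondition lim - 5 = 3*lim - 3 must hold; in canonical form it is 2*lim = -2.
Before skip: 2*lim = -2
Before v := lim + 2*k + 1: 2*lim = -2
Before assert 3*k + 9 >= 2*lim + 1 or lim + 4 = -7: (3*k >= 2*lim - 8 or lim = -11) and 2*lim = -2
Before v := 3*s + 9: (3*k >= 2*lim - 8 or lim = -11) and 2*lim = -2
Before k := 3*s - 3*lim: (9*s >= 11*lim - 8 or lim = -11) and 2*lim = -2
The weakest precondition is (9*s >= 11*lim - 8 or lim = -11) and 2*lim = -2.
Check whether (11*lim <= 53 or lim = -11) and 2*lim = -2 and s = 5 implies it.
Every state satisfying the precondition satisfies the weakest precondition: the implication holds.
Answer: valid


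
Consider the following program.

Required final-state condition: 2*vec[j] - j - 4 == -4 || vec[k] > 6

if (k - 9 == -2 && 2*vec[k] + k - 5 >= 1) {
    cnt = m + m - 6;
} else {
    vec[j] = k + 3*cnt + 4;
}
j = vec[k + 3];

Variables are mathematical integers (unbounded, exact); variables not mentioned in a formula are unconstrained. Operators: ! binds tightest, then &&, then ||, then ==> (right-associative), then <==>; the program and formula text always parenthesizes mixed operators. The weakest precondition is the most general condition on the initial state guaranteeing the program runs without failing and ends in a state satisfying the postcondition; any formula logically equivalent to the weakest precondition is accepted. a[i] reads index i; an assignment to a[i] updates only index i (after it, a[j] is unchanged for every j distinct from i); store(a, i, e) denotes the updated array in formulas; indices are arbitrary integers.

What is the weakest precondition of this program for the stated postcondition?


Working backward. After the program, the postcondition 2*vec[j] - j - 4 == -4 || vec[k] > 6 must hold; in canonical form it is 2*vec[j] == j || vec[k] > 6.
Before j := vec[k + 3]: 2*vec[vec[k + 3]] == vec[k + 3] || vec[k] > 6
Then branch requires 2*vec[vec[k + 3]] == vec[k + 3] || vec[k] > 6; else branch requires 2*store(vec, j, 3*cnt + k + 4)[store(vec, j, 3*cnt + k + 4)[k + 3]] == store(vec, j, 3*cnt + k + 4)[k + 3] || store(vec, j, 3*cnt + k + 4)[k] > 6.
Before the if: ((k == 7 && 2*vec[k] + k >= 6) ==> (2*vec[vec[k + 3]] == vec[k + 3] || vec[k] > 6)) && ((!(k == 7 && 2*vec[k] + k >= 6)) ==> (2*store(vec, j, 3*cnt + k + 4)[store(vec, j, 3*cnt + k + 4)[k + 3]] == store(vec, j, 3*cnt + k + 4)[k + 3] || store(vec, j, 3*cnt + k + 4)[k] > 6))
Answer: WP = ((k == 7 && 2*vec[k] + k >= 6) ==> (2*vec[vec[k + 3]] == vec[k + 3] || vec[k] > 6)) && ((!(k == 7 && 2*vec[k] + k >= 6)) ==> (2*store(vec, j, 3*cnt + k + 4)[store(vec, j, 3*cnt + k + 4)[k + 3]] == store(vec, j, 3*cnt + k + 4)[k + 3] || store(vec, j, 3*cnt + k + 4)[k] > 6))


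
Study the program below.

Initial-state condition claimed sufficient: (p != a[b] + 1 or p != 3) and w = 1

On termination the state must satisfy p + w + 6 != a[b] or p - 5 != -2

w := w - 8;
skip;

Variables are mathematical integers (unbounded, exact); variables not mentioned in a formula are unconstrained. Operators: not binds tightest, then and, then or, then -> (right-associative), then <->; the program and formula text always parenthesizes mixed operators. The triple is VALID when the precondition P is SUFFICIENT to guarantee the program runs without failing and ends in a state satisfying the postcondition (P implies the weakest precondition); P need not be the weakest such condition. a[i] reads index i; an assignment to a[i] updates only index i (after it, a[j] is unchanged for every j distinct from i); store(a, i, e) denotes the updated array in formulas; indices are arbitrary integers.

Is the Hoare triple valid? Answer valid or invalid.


Working backward. After the program, the postcondition p + w + 6 != a[b] or p - 5 != -2 must hold; in canonical form it is p + w != a[b] - 6 or p != 3.
Before skip: p + w != a[b] - 6 or p != 3
Before w := w - 8: p + w != a[b] + 2 or p != 3
The weakest precondition is p + w != a[b] + 2 or p != 3.
Check whether (p != a[b] + 1 or p != 3) and w = 1 implies it.
Every state satisfying the precondition satisfies the weakest precondition: the implication holds.
Answer: valid


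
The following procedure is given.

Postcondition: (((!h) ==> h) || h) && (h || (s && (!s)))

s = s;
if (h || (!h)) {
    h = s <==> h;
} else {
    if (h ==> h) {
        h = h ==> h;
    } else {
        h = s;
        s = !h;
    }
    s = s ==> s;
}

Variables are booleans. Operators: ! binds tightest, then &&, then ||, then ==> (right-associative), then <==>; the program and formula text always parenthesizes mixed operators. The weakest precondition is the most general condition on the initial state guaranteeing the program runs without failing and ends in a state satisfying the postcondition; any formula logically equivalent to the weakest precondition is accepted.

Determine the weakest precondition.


Working backward. After the program, the postcondition (((!h) ==> h) || h) && (h || (s && (!s))) must hold; in canonical form it is (((!h) ==> h) || h) && h.
Then branch requires (((!(s <==> h)) ==> (s <==> h)) || (s <==> h)) && (s <==> h); else branch requires true.
Before the if: (((!(s <==> h)) ==> (s <==> h)) || (s <==> h)) && (s <==> h)
Before s := s: (((!(s <==> h)) ==> (s <==> h)) || (s <==> h)) && (s <==> h)
Answer: WP = (((!(s <==> h)) ==> (s <==> h)) || (s <==> h)) && (s <==> h)


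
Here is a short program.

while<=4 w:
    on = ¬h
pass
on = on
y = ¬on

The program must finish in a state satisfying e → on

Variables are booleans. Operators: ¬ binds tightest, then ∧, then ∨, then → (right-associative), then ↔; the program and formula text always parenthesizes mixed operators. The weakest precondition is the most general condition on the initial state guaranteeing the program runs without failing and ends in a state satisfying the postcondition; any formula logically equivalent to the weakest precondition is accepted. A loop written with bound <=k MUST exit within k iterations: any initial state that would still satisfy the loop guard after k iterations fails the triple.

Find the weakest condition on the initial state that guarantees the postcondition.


Working backward. After the program, e → on must hold.
Before y := ¬on: e → on
Before on := on: e → on
Before skip: e → on
Before the loop (bound <=4), unroll the exhaustion recursion (WP_0 = exit-now case; WP_j = one more guarded iteration, up to j = 4):
  WP_0: (¬w) ∧ (e → on)
  WP_1: (w → ((¬w) ∧ (e → (¬h)))) ∧ ((¬w) → (e → on))
  WP_2: (w → ((w → ((¬w) ∧ (e → (¬h)))) ∧ ((¬w) → (e → (¬h))))) ∧ ((¬w) → (e → on))
  WP_3: (w → ((w → ((w → ((¬w) ∧ (e → (¬h)))) ∧ ((¬w) → (e → (¬h))))) ∧ ((¬w) → (e → (¬h))))) ∧ ((¬w) → (e → on))
  WP_4: (w → ((w → ((w → ((w → ((¬w) ∧ (e → (¬h)))) ∧ ((¬w) → (e → (¬h))))) ∧ ((¬w) → (e → (¬h))))) ∧ ((¬w) → (e → (¬h))))) ∧ ((¬w) → (e → on))
So before the loop: (w → ((w → ((w → ((w → ((¬w) ∧ (e → (¬h)))) ∧ ((¬w) → (e → (¬h))))) ∧ ((¬w) → (e → (¬h))))) ∧ ((¬w) → (e → (¬h))))) ∧ ((¬w) → (e → on))
Answer: WP = (w → ((w → ((w → ((w → ((¬w) ∧ (e → (¬h)))) ∧ ((¬w) → (e → (¬h))))) ∧ ((¬w) → (e → (¬h))))) ∧ ((¬w) → (e → (¬h))))) ∧ ((¬w) → (e → on))


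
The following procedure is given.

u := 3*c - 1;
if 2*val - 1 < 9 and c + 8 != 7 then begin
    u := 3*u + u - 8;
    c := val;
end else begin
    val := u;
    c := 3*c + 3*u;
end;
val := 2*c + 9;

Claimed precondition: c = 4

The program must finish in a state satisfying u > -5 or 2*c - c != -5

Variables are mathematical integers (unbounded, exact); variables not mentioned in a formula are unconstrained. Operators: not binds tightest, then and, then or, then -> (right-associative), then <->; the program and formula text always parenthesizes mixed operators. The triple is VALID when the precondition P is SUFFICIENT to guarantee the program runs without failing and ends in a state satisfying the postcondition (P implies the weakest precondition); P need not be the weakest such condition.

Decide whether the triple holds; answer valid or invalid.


Working backward. After the program, the postcondition u > -5 or 2*c - c != -5 must hold; in canonical form it is u > -5 or c != -5.
Before val := 2*c + 9: u > -5 or c != -5
Then branch requires 4*u > 3 or val != -5; else branch requires u > -5 or 3*c + 3*u != -5.
Before the if: ((2*val < 10 and c != -1) -> (4*u > 3 or val != -5)) and ((not (2*val < 10 and c != -1)) -> (u > -5 or 3*c + 3*u != -5))
Before u := 3*c - 1: ((2*val < 10 and c != -1) -> (12*c > 7 or val != -5)) and ((not (2*val < 10 and c != -1)) -> (3*c > -4 or 12*c != -2))
The weakest precondition is ((2*val < 10 and c != -1) -> (12*c > 7 or val != -5)) and ((not (2*val < 10 and c != -1)) -> (3*c > -4 or 12*c != -2)).
Check whether c = 4 implies it.
Every state satisfying the precondition satisfies the weakest precondition: the implication holds.
Answer: valid


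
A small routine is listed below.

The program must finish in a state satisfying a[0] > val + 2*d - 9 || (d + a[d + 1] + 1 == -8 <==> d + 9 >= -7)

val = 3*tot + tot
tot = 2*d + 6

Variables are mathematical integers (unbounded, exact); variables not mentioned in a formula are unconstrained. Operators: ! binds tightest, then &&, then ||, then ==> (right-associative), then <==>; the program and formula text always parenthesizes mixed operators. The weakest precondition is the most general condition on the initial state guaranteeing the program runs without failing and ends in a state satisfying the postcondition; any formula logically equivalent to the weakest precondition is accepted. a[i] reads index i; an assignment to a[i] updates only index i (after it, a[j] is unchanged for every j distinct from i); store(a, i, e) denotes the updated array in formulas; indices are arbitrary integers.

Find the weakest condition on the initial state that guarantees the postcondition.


Working backward. After the program, the postcondition a[0] > val + 2*d - 9 || (d + a[d + 1] + 1 == -8 <==> d + 9 >= -7) must hold; in canonical form it is a[0] > 2*d + val - 9 || (a[d + 1] + d == -9 <==> d >= -16).
Before tot := 2*d + 6: a[0] > 2*d + val - 9 || (a[d + 1] + d == -9 <==> d >= -16)
Before val := 3*tot + tot: a[0] > 2*d + 4*tot - 9 || (a[d + 1] + d == -9 <==> d >= -16)
Answer: WP = a[0] > 2*d + 4*tot - 9 || (a[d + 1] + d == -9 <==> d >= -16)


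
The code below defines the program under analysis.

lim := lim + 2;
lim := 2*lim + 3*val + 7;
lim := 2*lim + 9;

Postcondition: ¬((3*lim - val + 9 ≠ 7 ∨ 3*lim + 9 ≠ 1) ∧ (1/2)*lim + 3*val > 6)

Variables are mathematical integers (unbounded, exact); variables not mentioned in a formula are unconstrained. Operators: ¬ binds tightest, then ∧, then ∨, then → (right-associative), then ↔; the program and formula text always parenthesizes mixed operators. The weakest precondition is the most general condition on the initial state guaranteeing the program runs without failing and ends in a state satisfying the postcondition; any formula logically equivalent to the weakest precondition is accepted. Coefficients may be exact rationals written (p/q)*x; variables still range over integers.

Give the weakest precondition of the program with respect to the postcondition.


Working backward. After the program, the postcondition ¬((3*lim - val + 9 ≠ 7 ∨ 3*lim + 9 ≠ 1) ∧ (1/2)*lim + 3*val > 6) must hold; in canonical form it is ¬((3*lim ≠ val - 2 ∨ 3*lim ≠ -8) ∧ (1/2)*lim + 3*val > 6).
Before lim := 2*lim + 9: ¬((6*lim ≠ val - 29 ∨ 6*lim ≠ -35) ∧ lim + 3*val > 3/2)
Before lim := 2*lim + 3*val + 7: ¬((12*lim + 17*val ≠ -71 ∨ 12*lim + 18*val ≠ -77) ∧ 2*lim + 6*val > -11/2)
Before lim := lim + 2: ¬((12*lim + 17*val ≠ -95 ∨ 12*lim + 18*val ≠ -101) ∧ 2*lim + 6*val > -19/2)
Answer: WP = ¬((12*lim + 17*val ≠ -95 ∨ 12*lim + 18*val ≠ -101) ∧ 2*lim + 6*val > -19/2)


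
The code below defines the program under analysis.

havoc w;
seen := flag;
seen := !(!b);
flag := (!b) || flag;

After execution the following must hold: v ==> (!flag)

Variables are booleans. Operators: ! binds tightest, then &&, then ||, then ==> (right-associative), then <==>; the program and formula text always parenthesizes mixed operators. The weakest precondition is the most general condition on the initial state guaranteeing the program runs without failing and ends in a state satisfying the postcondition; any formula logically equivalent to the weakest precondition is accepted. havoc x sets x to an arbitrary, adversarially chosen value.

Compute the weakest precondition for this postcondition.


Working backward. After the program, v ==> (!flag) must hold.
Before flag := (!b) || flag: v ==> (!((!b) || flag))
Before seen := !(!b): v ==> (!((!b) || flag))
Before seen := flag: v ==> (!((!b) || flag))
Before havoc w: v ==> (!((!b) || flag))
Answer: WP = v ==> (!((!b) || flag))


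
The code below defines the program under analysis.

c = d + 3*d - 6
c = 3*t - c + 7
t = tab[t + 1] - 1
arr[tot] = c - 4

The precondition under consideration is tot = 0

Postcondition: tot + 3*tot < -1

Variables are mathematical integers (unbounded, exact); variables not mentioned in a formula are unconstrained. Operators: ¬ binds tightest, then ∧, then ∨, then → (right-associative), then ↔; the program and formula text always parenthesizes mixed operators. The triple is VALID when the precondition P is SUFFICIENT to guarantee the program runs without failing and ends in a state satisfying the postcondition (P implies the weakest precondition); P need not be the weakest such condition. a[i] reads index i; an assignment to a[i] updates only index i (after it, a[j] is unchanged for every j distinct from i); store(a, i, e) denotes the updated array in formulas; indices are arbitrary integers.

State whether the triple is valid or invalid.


Working backward. After the program, the postcondition tot + 3*tot < -1 must hold; in canonical form it is 4*tot < -1.
Before arr[tot] := c - 4: 4*tot < -1
Before t := tab[t + 1] - 1: 4*tot < -1
Before c := 3*t - c + 7: 4*tot < -1
Before c := d + 3*d - 6: 4*tot < -1
The weakest precondition is 4*tot < -1.
Check whether tot = 0 implies it.
Countermodel: at the initial state tot = 0, the precondition holds but the weakest precondition fails.
Answer: invalid


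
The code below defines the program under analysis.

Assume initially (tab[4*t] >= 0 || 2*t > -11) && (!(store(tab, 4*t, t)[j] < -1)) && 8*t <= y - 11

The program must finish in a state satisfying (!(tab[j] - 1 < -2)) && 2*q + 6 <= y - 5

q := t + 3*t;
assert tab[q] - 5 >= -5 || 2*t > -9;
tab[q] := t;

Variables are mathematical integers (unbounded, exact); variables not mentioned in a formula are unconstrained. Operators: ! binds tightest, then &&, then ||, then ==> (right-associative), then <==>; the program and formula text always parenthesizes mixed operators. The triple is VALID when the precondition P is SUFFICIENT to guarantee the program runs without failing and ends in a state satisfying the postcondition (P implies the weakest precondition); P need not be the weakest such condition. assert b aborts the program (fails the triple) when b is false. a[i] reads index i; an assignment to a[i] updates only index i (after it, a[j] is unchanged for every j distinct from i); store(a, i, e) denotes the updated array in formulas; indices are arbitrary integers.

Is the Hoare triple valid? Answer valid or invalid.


Working backward. After the program, the postcondition (!(tab[j] - 1 < -2)) && 2*q + 6 <= y - 5 must hold; in canonical form it is (!(tab[j] < -1)) && 2*q <= y - 11.
Before tab[q] := t: (!(store(tab, q, t)[j] < -1)) && 2*q <= y - 11
Before assert tab[q] - 5 >= -5 || 2*t > -9: (tab[q] >= 0 || 2*t > -9) && (!(store(tab, q, t)[j] < -1)) && 2*q <= y - 11
Before q := t + 3*t: (tab[4*t] >= 0 || 2*t > -9) && (!(store(tab, 4*t, t)[j] < -1)) && 8*t <= y - 11
The weakest precondition is (tab[4*t] >= 0 || 2*t > -9) && (!(store(tab, 4*t, t)[j] < -1)) && 8*t <= y - 11.
Check whether (tab[4*t] >= 0 || 2*t > -11) && (!(store(tab, 4*t, t)[j] < -1)) && 8*t <= y - 11 implies it.
Countermodel: at the initial state j = 3, t = -5, tab = {[-20] = -1, [3] = 0, elsewhere 2}, y = -29, the precondition holds but the weakest precondition fails.
Answer: invalid


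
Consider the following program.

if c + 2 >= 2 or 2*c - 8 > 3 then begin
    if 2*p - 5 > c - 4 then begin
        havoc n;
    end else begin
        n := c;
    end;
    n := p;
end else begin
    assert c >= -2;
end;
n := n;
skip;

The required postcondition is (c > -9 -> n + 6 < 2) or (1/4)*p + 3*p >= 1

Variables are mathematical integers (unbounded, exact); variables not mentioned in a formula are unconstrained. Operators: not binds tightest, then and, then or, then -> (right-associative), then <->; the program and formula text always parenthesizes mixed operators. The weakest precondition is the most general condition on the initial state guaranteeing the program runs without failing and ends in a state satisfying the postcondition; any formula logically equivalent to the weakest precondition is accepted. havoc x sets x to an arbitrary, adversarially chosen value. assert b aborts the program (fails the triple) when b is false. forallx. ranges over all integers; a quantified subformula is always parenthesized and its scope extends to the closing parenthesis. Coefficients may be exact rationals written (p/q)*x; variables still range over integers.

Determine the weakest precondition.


Working backward. After the program, the postcondition (c > -9 -> n + 6 < 2) or (1/4)*p + 3*p >= 1 must hold; in canonical form it is (c > -9 -> n < -4) or (13/4)*p >= 1.
Before skip: (c > -9 -> n < -4) or (13/4)*p >= 1
Before n := n: (c > -9 -> n < -4) or (13/4)*p >= 1
Then branch requires (2*p > c + 1 -> ((c > -9 -> p < -4) or (13/4)*p >= 1)) and ((not (2*p > c + 1)) -> ((c > -9 -> p < -4) or (13/4)*p >= 1)); else branch requires c >= -2 and ((c > -9 -> n < -4) or (13/4)*p >= 1).
Before the if: ((c >= 0 or 2*c > 11) -> ((2*p > c + 1 -> ((c > -9 -> p < -4) or (13/4)*p >= 1)) and ((not (2*p > c + 1)) -> ((c > -9 -> p < -4) or (13/4)*p >= 1)))) and ((not (c >= 0 or 2*c > 11)) -> (c >= -2 and ((c > -9 -> n < -4) or (13/4)*p >= 1)))
Answer: WP = ((c >= 0 or 2*c > 11) -> ((2*p > c + 1 -> ((c > -9 -> p < -4) or (13/4)*p >= 1)) and ((not (2*p > c + 1)) -> ((c > -9 -> p < -4) or (13/4)*p >= 1)))) and ((not (c >= 0 or 2*c > 11)) -> (c >= -2 and ((c > -9 -> n < -4) or (13/4)*p >= 1)))


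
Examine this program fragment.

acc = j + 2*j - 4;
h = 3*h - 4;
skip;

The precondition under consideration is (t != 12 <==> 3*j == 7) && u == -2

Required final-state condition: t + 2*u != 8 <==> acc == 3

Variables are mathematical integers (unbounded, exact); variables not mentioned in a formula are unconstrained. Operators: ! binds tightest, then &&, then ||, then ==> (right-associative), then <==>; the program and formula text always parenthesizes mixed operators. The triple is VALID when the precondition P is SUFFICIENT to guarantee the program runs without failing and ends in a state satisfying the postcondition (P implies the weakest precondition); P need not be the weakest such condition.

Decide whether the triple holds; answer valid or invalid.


Working backward. After the program, t + 2*u != 8 <==> acc == 3 must hold.
Before skip: t + 2*u != 8 <==> acc == 3
Before h := 3*h - 4: t + 2*u != 8 <==> acc == 3
Before acc := j + 2*j - 4: t + 2*u != 8 <==> 3*j == 7
The weakest precondition is t + 2*u != 8 <==> 3*j == 7.
Check whether (t != 12 <==> 3*j == 7) && u == -2 implies it.
Every state satisfying the precondition satisfies the weakest precondition: the implication holds.
Answer: valid


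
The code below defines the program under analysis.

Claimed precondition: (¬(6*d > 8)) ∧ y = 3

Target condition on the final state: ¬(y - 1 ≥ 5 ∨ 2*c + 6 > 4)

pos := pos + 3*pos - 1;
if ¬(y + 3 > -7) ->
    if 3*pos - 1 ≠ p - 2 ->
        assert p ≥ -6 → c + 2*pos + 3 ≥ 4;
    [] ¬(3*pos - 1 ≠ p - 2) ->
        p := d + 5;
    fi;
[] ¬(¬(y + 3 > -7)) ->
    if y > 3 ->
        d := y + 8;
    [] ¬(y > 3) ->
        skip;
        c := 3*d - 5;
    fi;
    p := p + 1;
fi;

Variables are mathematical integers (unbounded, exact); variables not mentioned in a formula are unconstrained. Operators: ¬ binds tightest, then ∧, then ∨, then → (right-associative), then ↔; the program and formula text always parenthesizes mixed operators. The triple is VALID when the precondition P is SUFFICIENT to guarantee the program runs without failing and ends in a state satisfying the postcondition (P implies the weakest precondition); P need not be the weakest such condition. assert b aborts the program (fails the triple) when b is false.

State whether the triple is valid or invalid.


Working backward. After the program, the postcondition ¬(y - 1 ≥ 5 ∨ 2*c + 6 > 4) must hold; in canonical form it is ¬(y ≥ 6 ∨ 2*c > -2).
Then branch requires (3*pos ≠ p - 1 → ((p ≥ -6 → c + 2*pos ≥ 1) ∧ (¬(y ≥ 6 ∨ 2*c > -2)))) ∧ ((¬(3*pos ≠ p - 1)) → (¬(y ≥ 6 ∨ 2*c > -2))); else branch requires (y > 3 → (¬(y ≥ 6 ∨ 2*c > -2))) ∧ ((¬(y > 3)) → (¬(y ≥ 6 ∨ 6*d > 8))).
Before the if: ((¬(y > -10)) → ((3*pos ≠ p - 1 → ((p ≥ -6 → c + 2*pos ≥ 1) ∧ (¬(y ≥ 6 ∨ 2*c > -2)))) ∧ ((¬(3*pos ≠ p - 1)) → (¬(y ≥ 6 ∨ 2*c > -2))))) ∧ (y > -10 → ((y > 3 → (¬(y ≥ 6 ∨ 2*c > -2))) ∧ ((¬(y > 3)) → (¬(y ≥ 6 ∨ 6*d > 8)))))
Before pos := pos + 3*pos - 1: ((¬(y > -10)) → ((12*pos ≠ p + 2 → ((p ≥ -6 → c + 8*pos ≥ 3) ∧ (¬(y ≥ 6 ∨ 2*c > -2)))) ∧ ((¬(12*pos ≠ p + 2)) → (¬(y ≥ 6 ∨ 2*c > -2))))) ∧ (y > -10 → ((y > 3 → (¬(y ≥ 6 ∨ 2*c > -2))) ∧ ((¬(y > 3)) → (¬(y ≥ 6 ∨ 6*d > 8)))))
The weakest precondition is ((¬(y > -10)) → ((12*pos ≠ p + 2 → ((p ≥ -6 → c + 8*pos ≥ 3) ∧ (¬(y ≥ 6 ∨ 2*c > -2)))) ∧ ((¬(12*pos ≠ p + 2)) → (¬(y ≥ 6 ∨ 2*c > -2))))) ∧ (y > -10 → ((y > 3 → (¬(y ≥ 6 ∨ 2*c > -2))) ∧ ((¬(y > 3)) → (¬(y ≥ 6 ∨ 6*d > 8))))).
Check whether (¬(6*d > 8)) ∧ y = 3 implies it.
Every state satisfying the precondition satisfies the weakest precondition: the implication holds.
Answer: valid


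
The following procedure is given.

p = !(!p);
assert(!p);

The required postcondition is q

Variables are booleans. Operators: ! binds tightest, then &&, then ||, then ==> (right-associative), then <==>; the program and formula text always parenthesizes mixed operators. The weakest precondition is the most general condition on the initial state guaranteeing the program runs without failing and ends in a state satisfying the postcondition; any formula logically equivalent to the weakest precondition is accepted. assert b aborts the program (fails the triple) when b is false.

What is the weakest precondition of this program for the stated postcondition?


Working backward. After the program, q must hold.
Before assert !p: (!p) && q
Before p := !(!p): (!p) && q
Answer: WP = (!p) && q


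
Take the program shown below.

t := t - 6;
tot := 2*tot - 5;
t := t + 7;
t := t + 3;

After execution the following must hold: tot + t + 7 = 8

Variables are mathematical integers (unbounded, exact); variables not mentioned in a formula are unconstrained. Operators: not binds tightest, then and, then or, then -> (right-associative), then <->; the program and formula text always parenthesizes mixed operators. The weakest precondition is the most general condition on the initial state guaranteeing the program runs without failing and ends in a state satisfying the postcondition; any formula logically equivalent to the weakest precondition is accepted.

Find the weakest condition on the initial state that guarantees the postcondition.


Working backward. After the program, the postcondition tot + t + 7 = 8 must hold; in canonical form it is t + tot = 1.
Before t := t + 3: t + tot = -2
Before t := t + 7: t + tot = -9
Before tot := 2*tot - 5: t + 2*tot = -4
Before t := t - 6: t + 2*tot = 2
Answer: WP = t + 2*tot = 2


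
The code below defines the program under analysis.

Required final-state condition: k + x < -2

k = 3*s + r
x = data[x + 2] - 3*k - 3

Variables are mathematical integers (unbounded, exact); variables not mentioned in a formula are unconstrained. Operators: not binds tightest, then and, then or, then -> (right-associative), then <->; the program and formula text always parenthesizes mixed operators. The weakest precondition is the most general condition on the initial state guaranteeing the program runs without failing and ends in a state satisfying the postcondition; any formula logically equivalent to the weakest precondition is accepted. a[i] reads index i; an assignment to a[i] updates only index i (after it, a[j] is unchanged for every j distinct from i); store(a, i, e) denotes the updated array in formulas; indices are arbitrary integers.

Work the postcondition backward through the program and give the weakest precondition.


Working backward. After the program, k + x < -2 must hold.
Before x := data[x + 2] - 3*k - 3: data[x + 2] < 2*k + 1
Before k := 3*s + r: data[x + 2] < 2*r + 6*s + 1
Answer: WP = data[x + 2] < 2*r + 6*s + 1


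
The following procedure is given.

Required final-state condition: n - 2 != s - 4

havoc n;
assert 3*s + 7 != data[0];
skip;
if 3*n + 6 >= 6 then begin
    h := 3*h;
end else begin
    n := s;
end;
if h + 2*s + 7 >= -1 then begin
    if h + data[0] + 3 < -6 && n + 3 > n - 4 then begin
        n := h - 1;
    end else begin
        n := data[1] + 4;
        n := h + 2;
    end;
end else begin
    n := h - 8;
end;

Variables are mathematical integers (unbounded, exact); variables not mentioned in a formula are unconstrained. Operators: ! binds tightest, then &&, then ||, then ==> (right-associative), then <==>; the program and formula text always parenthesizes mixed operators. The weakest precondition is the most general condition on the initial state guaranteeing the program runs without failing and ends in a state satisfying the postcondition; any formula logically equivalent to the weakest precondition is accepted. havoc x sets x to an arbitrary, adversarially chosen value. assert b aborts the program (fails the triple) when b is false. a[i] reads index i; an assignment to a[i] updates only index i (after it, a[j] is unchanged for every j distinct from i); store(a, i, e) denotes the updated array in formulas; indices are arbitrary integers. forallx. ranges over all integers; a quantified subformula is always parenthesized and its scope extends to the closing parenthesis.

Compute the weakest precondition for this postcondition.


Working backward. After the program, the postcondition n - 2 != s - 4 must hold; in canonical form it is n != s - 2.
Then branch requires (data[0] + h < -9 ==> h != s - 1) && ((!(data[0] + h < -9)) ==> h != s - 4); else branch requires h != s + 6.
Before the if: (h + 2*s >= -8 ==> ((data[0] + h < -9 ==> h != s - 1) && ((!(data[0] + h < -9)) ==> h != s - 4))) && ((!(h + 2*s >= -8)) ==> h != s + 6)
Then branch requires (3*h + 2*s >= -8 ==> ((data[0] + 3*h < -9 ==> 3*h != s - 1) && ((!(data[0] + 3*h < -9)) ==> 3*h != s - 4))) && ((!(3*h + 2*s >= -8)) ==> 3*h != s + 6); else branch requires (h + 2*s >= -8 ==> ((data[0] + h < -9 ==> h != s - 1) && ((!(data[0] + h < -9)) ==> h != s - 4))) && ((!(h + 2*s >= -8)) ==> h != s + 6).
Before the if: (3*n >= 0 ==> ((3*h + 2*s >= -8 ==> ((data[0] + 3*h < -9 ==> 3*h != s - 1) && ((!(data[0] + 3*h < -9)) ==> 3*h != s - 4))) && ((!(3*h + 2*s >= -8)) ==> 3*h != s + 6))) && ((!(3*n >= 0)) ==> ((h + 2*s >= -8 ==> ((data[0] + h < -9 ==> h != s - 1) && ((!(data[0] + h < -9)) ==> h != s - 4))) && ((!(h + 2*s >= -8)) ==> h != s + 6)))
Before skip: (3*n >= 0 ==> ((3*h + 2*s >= -8 ==> ((data[0] + 3*h < -9 ==> 3*h != s - 1) && ((!(data[0] + 3*h < -9)) ==> 3*h != s - 4))) && ((!(3*h + 2*s >= -8)) ==> 3*h != s + 6))) && ((!(3*n >= 0)) ==> ((h + 2*s >= -8 ==> ((data[0] + h < -9 ==> h != s - 1) && ((!(data[0] + h < -9)) ==> h != s - 4))) && ((!(h + 2*s >= -8)) ==> h != s + 6)))
Before assert 3*s + 7 != data[0]: 3*s != data[0] - 7 && (3*n >= 0 ==> ((3*h + 2*s >= -8 ==> ((data[0] + 3*h < -9 ==> 3*h != s - 1) && ((!(data[0] + 3*h < -9)) ==> 3*h != s - 4))) && ((!(3*h + 2*s >= -8)) ==> 3*h != s + 6))) && ((!(3*n >= 0)) ==> ((h + 2*s >= -8 ==> ((data[0] + h < -9 ==> h != s - 1) && ((!(data[0] + h < -9)) ==> h != s - 4))) && ((!(h + 2*s >= -8)) ==> h != s + 6)))
Before havoc n: forall n_1. (3*s != data[0] - 7 && (3*n_1 >= 0 ==> ((3*h + 2*s >= -8 ==> ((data[0] + 3*h < -9 ==> 3*h != s - 1) && ((!(data[0] + 3*h < -9)) ==> 3*h != s - 4))) && ((!(3*h + 2*s >= -8)) ==> 3*h != s + 6))) && ((!(3*n_1 >= 0)) ==> ((h + 2*s >= -8 ==> ((data[0] + h < -9 ==> h != s - 1) && ((!(data[0] + h < -9)) ==> h != s - 4))) && ((!(h + 2*s >= -8)) ==> h != s + 6))))
Answer: WP = forall n_1. (3*s != data[0] - 7 && (3*n_1 >= 0 ==> ((3*h + 2*s >= -8 ==> ((data[0] + 3*h < -9 ==> 3*h != s - 1) && ((!(data[0] + 3*h < -9)) ==> 3*h != s - 4))) && ((!(3*h + 2*s >= -8)) ==> 3*h != s + 6))) && ((!(3*n_1 >= 0)) ==> ((h + 2*s >= -8 ==> ((data[0] + h < -9 ==> h != s - 1) && ((!(data[0] + h < -9)) ==> h != s - 4))) && ((!(h + 2*s >= -8)) ==> h != s + 6))))
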